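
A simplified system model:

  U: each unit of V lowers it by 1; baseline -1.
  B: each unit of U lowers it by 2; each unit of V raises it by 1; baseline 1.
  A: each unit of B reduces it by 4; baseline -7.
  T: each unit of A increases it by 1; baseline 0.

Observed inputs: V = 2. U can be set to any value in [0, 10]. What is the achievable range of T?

Intervening on U fixes its value directly, overriding its dependence on V.
Substituting into the B equation gives B = -2*U + 3.
Substituting into the A equation gives A = 8*U - 19.
Substituting into the T equation gives T = 8*U - 19.
Linear in U, so extremes are at the endpoints: U = 0 gives T = -19; U = 10 gives T = 61.

-19 to 61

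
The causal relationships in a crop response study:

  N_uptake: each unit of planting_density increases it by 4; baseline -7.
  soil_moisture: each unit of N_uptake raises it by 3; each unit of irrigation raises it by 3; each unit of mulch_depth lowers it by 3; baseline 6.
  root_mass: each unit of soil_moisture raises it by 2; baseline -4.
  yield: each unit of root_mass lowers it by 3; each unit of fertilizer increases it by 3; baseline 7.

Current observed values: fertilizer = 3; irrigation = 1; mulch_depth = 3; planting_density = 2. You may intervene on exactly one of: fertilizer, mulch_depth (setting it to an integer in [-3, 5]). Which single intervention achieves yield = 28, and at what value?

Intervening on fertilizer: yield = 3*fertilizer + 1. Reaching 28 requires fertilizer = 9, outside [-3, 5].
Intervening on mulch_depth: with other inputs at their observed values, yield = 18*mulch_depth - 44. Solving for 28 gives mulch_depth = 4, within [-3, 5].

set mulch_depth = 4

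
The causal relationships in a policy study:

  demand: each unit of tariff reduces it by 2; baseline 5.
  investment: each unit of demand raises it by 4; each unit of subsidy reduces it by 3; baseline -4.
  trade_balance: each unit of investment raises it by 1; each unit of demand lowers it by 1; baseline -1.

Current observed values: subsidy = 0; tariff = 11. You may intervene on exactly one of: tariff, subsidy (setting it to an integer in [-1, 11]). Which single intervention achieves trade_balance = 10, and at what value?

set tariff = 0

Intervening on tariff: with other inputs at their observed values, trade_balance = -6*tariff + 10. Solving for 10 gives tariff = 0, within [-1, 11].
Intervening on subsidy: trade_balance = -3*subsidy - 56. Reaching 10 requires subsidy = -22, outside [-1, 11].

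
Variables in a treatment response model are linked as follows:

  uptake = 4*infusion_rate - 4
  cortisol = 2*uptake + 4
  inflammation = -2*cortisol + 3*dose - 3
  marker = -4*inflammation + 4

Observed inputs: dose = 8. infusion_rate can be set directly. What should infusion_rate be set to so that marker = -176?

Substituting into the cortisol equation gives cortisol = 8*infusion_rate - 4.
So inflammation = -16*infusion_rate + 29.
This gives marker = 64*infusion_rate - 112.
Solve 64*infusion_rate - 112 = -176: infusion_rate = (-176 + 112) / 64 = -1.

infusion_rate = -1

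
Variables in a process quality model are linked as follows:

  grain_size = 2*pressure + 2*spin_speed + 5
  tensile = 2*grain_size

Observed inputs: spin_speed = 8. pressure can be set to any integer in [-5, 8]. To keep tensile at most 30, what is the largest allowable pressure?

Substituting into the grain_size equation gives grain_size = 2*pressure + 21.
This gives tensile = 4*pressure + 42.
Require 4*pressure + 42 ≤ 30, so pressure ≤ -3.
The largest integer in [-5, 8] satisfying this is -3.

pressure = -3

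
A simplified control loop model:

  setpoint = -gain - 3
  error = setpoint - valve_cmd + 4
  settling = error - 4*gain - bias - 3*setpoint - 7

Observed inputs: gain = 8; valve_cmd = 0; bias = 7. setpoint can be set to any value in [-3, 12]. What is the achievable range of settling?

Intervening on setpoint fixes its value directly, overriding its dependence on gain.
Substituting into the error equation gives error = setpoint + 4.
So settling = -2*setpoint - 42.
Linear in setpoint, so extremes are at the endpoints: setpoint = -3 gives settling = -36; setpoint = 12 gives settling = -66.

-66 to -36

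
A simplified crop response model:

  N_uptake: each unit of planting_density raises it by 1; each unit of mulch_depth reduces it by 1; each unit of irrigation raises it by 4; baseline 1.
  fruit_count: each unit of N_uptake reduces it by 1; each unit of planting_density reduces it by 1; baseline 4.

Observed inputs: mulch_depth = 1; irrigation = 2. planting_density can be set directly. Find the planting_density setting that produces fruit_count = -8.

planting_density = 2

Substituting into the N_uptake equation gives N_uptake = planting_density + 8.
This gives fruit_count = -2*planting_density - 4.
Solve -2*planting_density - 4 = -8: planting_density = (-8 + 4) / -2 = 2.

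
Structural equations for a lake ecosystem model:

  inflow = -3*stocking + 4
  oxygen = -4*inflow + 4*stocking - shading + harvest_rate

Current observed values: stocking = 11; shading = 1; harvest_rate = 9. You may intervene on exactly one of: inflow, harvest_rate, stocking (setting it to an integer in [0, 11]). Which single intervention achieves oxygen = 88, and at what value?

set stocking = 6

Intervening on inflow: oxygen = -4*inflow + 52. Reaching 88 requires inflow = -9, outside [0, 11].
Intervening on harvest_rate: oxygen = harvest_rate + 159. Reaching 88 requires harvest_rate = -71, outside [0, 11].
Intervening on stocking: with other inputs at their observed values, oxygen = 16*stocking - 8. Solving for 88 gives stocking = 6, within [0, 11].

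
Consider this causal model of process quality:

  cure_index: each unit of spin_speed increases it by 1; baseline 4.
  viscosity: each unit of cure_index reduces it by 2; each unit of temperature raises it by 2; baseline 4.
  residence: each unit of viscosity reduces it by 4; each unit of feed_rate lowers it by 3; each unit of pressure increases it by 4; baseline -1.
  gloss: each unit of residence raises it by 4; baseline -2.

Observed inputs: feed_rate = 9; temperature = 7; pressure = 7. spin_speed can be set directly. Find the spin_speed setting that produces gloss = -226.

Substituting into the viscosity equation gives viscosity = -2*spin_speed + 10.
residence becomes 8*spin_speed - 40.
So gloss = 32*spin_speed - 162.
Solve 32*spin_speed - 162 = -226: spin_speed = (-226 + 162) / 32 = -2.

spin_speed = -2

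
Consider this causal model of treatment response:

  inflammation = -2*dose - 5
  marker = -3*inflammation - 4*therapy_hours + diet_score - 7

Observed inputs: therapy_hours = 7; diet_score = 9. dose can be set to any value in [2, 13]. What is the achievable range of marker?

1 to 67

Substituting into the marker equation gives marker = 6*dose - 11.
Linear in dose, so extremes are at the endpoints: dose = 2 gives marker = 1; dose = 13 gives marker = 67.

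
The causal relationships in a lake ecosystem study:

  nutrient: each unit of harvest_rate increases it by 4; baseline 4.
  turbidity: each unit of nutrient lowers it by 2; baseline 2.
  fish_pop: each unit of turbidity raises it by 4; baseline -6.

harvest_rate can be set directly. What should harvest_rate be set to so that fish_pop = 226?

Substituting into the turbidity equation gives turbidity = -8*harvest_rate - 6.
This gives fish_pop = -32*harvest_rate - 30.
Solve -32*harvest_rate - 30 = 226: harvest_rate = (226 + 30) / -32 = -8.

harvest_rate = -8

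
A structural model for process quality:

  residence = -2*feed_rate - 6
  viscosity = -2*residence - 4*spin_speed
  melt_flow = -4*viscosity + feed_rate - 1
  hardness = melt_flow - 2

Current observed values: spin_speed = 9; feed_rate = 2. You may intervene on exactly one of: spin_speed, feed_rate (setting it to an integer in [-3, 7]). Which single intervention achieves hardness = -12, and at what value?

Intervening on spin_speed: hardness = 16*spin_speed - 81. Reaching -12 requires spin_speed = 69/16, not an integer.
Intervening on feed_rate: with other inputs at their observed values, hardness = -15*feed_rate + 93. Solving for -12 gives feed_rate = 7, within [-3, 7].

set feed_rate = 7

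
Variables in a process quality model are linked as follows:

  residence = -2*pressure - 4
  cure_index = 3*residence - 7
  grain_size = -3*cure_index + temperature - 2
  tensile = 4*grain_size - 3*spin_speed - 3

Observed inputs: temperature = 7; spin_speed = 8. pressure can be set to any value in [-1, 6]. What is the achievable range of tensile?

149 to 653

Substituting into the cure_index equation gives cure_index = -6*pressure - 19.
Substituting into the grain_size equation gives grain_size = 18*pressure + 62.
tensile becomes 72*pressure + 221.
Linear in pressure, so extremes are at the endpoints: pressure = -1 gives tensile = 149; pressure = 6 gives tensile = 653.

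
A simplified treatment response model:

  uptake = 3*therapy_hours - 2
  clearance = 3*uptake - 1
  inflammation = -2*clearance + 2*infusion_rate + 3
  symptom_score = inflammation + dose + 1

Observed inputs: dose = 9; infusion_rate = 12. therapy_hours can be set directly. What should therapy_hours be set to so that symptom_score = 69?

Substituting into the clearance equation gives clearance = 9*therapy_hours - 7.
This gives inflammation = -18*therapy_hours + 41.
Substituting into the symptom_score equation gives symptom_score = -18*therapy_hours + 51.
Solve -18*therapy_hours + 51 = 69: therapy_hours = (69 - 51) / -18 = -1.

therapy_hours = -1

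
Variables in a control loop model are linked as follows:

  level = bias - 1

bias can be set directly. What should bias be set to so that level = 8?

bias = 9

Solve bias - 1 = 8: bias = (8 + 1) / 1 = 9.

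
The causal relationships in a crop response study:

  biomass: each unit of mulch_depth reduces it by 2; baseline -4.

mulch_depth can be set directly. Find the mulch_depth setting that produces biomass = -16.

mulch_depth = 6

Solve -2*mulch_depth - 4 = -16: mulch_depth = (-16 + 4) / -2 = 6.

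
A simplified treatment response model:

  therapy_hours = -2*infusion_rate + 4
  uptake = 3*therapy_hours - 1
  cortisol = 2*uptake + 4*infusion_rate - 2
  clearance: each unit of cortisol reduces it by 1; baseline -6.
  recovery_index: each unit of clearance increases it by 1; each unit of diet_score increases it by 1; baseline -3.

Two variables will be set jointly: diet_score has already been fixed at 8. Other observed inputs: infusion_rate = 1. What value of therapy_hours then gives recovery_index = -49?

therapy_hours = 8

With diet_score held at 8:
Intervening on therapy_hours fixes its value directly, overriding its dependence on infusion_rate.
Substituting into the cortisol equation gives cortisol = 6*therapy_hours.
Substituting into the clearance equation gives clearance = -6*therapy_hours - 6.
Substituting into the recovery_index equation gives recovery_index = -6*therapy_hours - 1.
Solve -6*therapy_hours - 1 = -49: therapy_hours = (-49 + 1) / -6 = 8.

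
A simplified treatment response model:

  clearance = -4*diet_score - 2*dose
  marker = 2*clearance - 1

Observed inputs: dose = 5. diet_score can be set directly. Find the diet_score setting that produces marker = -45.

diet_score = 3

Substituting into the clearance equation gives clearance = -4*diet_score - 10.
Substituting into the marker equation gives marker = -8*diet_score - 21.
Solve -8*diet_score - 21 = -45: diet_score = (-45 + 21) / -8 = 3.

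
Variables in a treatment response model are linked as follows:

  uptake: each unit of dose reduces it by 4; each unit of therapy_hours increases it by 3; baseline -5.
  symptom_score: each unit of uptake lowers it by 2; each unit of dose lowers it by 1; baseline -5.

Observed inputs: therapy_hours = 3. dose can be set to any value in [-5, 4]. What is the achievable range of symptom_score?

Substituting into the uptake equation gives uptake = -4*dose + 4.
Substituting into the symptom_score equation gives symptom_score = 7*dose - 13.
Linear in dose, so extremes are at the endpoints: dose = -5 gives symptom_score = -48; dose = 4 gives symptom_score = 15.

-48 to 15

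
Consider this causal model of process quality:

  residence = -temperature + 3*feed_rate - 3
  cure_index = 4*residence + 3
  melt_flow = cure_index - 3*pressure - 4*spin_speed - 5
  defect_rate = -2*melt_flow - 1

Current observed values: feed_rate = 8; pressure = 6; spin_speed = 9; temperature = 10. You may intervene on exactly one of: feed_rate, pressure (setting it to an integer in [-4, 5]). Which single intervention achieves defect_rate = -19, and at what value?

Intervening on feed_rate: defect_rate = -24*feed_rate + 215. Reaching -19 requires feed_rate = 39/4, not an integer.
Intervening on pressure: with other inputs at their observed values, defect_rate = 6*pressure - 13. Solving for -19 gives pressure = -1, within [-4, 5].

set pressure = -1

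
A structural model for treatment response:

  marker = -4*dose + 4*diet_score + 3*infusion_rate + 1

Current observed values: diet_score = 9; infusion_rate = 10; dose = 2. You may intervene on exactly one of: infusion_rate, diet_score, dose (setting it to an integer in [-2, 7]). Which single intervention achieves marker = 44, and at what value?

set infusion_rate = 5

Intervening on infusion_rate: with other inputs at their observed values, marker = 3*infusion_rate + 29. Solving for 44 gives infusion_rate = 5, within [-2, 7].
Intervening on diet_score: marker = 4*diet_score + 23. Reaching 44 requires diet_score = 21/4, not an integer.
Intervening on dose: marker = -4*dose + 67. Reaching 44 requires dose = 23/4, not an integer.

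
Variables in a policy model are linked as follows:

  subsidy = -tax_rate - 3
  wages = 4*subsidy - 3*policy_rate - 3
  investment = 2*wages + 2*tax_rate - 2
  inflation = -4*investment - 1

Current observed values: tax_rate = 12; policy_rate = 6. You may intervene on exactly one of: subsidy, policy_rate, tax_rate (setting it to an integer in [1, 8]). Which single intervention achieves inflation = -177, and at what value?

set subsidy = 8

Intervening on subsidy: with other inputs at their observed values, inflation = -32*subsidy + 79. Solving for -177 gives subsidy = 8, within [1, 8].
Intervening on policy_rate: inflation = 24*policy_rate + 415. Reaching -177 requires policy_rate = -74/3, not an integer.
Intervening on tax_rate: inflation = 24*tax_rate + 271. Reaching -177 requires tax_rate = -56/3, not an integer.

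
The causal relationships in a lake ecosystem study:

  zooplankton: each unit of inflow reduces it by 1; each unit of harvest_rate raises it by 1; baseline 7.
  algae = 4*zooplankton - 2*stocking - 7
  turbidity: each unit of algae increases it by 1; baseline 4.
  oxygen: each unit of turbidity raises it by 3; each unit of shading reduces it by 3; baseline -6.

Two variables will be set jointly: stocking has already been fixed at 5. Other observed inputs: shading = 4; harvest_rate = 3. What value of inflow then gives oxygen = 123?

inflow = -5

With stocking held at 5:
Substituting into the zooplankton equation gives zooplankton = -inflow + 10.
Substituting into the algae equation gives algae = -4*inflow + 23.
Substituting into the turbidity equation gives turbidity = -4*inflow + 27.
Substituting into the oxygen equation gives oxygen = -12*inflow + 63.
Solve -12*inflow + 63 = 123: inflow = (123 - 63) / -12 = -5.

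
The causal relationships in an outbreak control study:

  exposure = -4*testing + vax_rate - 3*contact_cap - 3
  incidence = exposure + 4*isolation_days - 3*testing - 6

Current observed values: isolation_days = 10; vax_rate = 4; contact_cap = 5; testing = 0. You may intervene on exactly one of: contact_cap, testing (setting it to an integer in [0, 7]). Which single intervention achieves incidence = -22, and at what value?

Intervening on contact_cap: incidence = -3*contact_cap + 35. Reaching -22 requires contact_cap = 19, outside [0, 7].
Intervening on testing: with other inputs at their observed values, incidence = -7*testing + 20. Solving for -22 gives testing = 6, within [0, 7].

set testing = 6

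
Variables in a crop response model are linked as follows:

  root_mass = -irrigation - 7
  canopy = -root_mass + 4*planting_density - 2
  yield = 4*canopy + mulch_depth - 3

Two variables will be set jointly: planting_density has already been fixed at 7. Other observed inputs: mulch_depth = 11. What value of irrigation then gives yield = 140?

With planting_density held at 7:
Substituting into the canopy equation gives canopy = irrigation + 33.
yield becomes 4*irrigation + 140.
Solve 4*irrigation + 140 = 140: irrigation = (140 - 140) / 4 = 0.

irrigation = 0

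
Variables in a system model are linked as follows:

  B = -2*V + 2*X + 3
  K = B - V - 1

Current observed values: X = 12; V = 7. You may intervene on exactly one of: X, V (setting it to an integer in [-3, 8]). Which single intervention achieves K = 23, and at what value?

set V = 1

Intervening on X: K = 2*X - 19. Reaching 23 requires X = 21, outside [-3, 8].
Intervening on V: with other inputs at their observed values, K = -3*V + 26. Solving for 23 gives V = 1, within [-3, 8].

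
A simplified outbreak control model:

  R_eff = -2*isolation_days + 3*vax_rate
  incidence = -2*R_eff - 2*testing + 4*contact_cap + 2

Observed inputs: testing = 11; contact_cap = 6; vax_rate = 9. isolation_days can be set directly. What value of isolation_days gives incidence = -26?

isolation_days = 6

Substituting into the R_eff equation gives R_eff = -2*isolation_days + 27.
So incidence = 4*isolation_days - 50.
Solve 4*isolation_days - 50 = -26: isolation_days = (-26 + 50) / 4 = 6.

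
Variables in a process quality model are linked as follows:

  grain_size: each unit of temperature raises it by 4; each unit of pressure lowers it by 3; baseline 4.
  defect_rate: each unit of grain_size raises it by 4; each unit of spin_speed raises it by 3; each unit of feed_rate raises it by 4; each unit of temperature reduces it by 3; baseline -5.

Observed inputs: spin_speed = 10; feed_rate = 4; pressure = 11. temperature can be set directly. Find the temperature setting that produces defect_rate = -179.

Substituting into the grain_size equation gives grain_size = 4*temperature - 29.
Substituting into the defect_rate equation gives defect_rate = 13*temperature - 75.
Solve 13*temperature - 75 = -179: temperature = (-179 + 75) / 13 = -8.

temperature = -8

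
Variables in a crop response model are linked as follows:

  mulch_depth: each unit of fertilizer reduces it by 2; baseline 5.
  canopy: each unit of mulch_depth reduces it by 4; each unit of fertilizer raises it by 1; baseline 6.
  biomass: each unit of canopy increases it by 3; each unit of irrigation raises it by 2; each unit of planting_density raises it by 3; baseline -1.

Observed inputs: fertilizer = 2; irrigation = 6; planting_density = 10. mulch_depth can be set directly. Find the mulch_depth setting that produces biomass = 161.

mulch_depth = -8

Intervening on mulch_depth fixes its value directly, overriding its dependence on fertilizer.
Substituting into the canopy equation gives canopy = -4*mulch_depth + 8.
So biomass = -12*mulch_depth + 65.
Solve -12*mulch_depth + 65 = 161: mulch_depth = (161 - 65) / -12 = -8.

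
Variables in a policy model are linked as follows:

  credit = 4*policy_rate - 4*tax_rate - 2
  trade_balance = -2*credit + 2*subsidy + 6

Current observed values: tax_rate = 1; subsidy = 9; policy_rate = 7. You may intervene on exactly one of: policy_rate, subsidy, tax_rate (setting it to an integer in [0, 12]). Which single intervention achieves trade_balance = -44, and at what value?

set policy_rate = 10

Intervening on policy_rate: with other inputs at their observed values, trade_balance = -8*policy_rate + 36. Solving for -44 gives policy_rate = 10, within [0, 12].
Intervening on subsidy: trade_balance = 2*subsidy - 38. Reaching -44 requires subsidy = -3, outside [0, 12].
Intervening on tax_rate: trade_balance = 8*tax_rate - 28. Reaching -44 requires tax_rate = -2, outside [0, 12].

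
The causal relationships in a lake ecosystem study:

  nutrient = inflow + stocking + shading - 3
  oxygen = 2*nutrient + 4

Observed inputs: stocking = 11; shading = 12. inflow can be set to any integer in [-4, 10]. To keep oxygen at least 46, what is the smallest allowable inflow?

Substituting into the nutrient equation gives nutrient = inflow + 20.
oxygen becomes 2*inflow + 44.
Require 2*inflow + 44 ≥ 46, so inflow ≥ 1.
The smallest integer in [-4, 10] satisfying this is 1.

inflow = 1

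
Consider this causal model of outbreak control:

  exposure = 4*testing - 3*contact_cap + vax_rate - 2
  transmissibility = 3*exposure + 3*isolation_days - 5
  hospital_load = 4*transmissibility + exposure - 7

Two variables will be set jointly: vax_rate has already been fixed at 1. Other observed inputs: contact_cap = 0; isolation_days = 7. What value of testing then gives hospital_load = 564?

With vax_rate held at 1:
Substituting into the exposure equation gives exposure = 4*testing - 1.
Substituting into the transmissibility equation gives transmissibility = 12*testing + 13.
So hospital_load = 52*testing + 44.
Solve 52*testing + 44 = 564: testing = (564 - 44) / 52 = 10.

testing = 10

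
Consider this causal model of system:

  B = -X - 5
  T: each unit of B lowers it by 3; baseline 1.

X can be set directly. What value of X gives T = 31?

Substituting into the T equation gives T = 3*X + 16.
Solve 3*X + 16 = 31: X = (31 - 16) / 3 = 5.

X = 5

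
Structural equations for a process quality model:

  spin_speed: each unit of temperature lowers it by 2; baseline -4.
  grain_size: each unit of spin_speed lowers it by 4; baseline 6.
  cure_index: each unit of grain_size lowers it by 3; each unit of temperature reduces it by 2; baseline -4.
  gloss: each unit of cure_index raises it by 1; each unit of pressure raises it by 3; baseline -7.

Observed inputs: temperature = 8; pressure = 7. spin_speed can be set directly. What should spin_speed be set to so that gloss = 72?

Intervening on spin_speed fixes its value directly, overriding its dependence on temperature.
Substituting into the cure_index equation gives cure_index = 12*spin_speed - 38.
Substituting into the gloss equation gives gloss = 12*spin_speed - 24.
Solve 12*spin_speed - 24 = 72: spin_speed = (72 + 24) / 12 = 8.

spin_speed = 8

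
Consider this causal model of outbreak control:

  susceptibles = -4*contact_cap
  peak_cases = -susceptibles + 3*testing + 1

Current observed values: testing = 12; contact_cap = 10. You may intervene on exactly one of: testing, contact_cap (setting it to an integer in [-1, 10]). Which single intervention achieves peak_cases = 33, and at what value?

Intervening on testing: peak_cases = 3*testing + 41. Reaching 33 requires testing = -8/3, not an integer.
Intervening on contact_cap: with other inputs at their observed values, peak_cases = 4*contact_cap + 37. Solving for 33 gives contact_cap = -1, within [-1, 10].

set contact_cap = -1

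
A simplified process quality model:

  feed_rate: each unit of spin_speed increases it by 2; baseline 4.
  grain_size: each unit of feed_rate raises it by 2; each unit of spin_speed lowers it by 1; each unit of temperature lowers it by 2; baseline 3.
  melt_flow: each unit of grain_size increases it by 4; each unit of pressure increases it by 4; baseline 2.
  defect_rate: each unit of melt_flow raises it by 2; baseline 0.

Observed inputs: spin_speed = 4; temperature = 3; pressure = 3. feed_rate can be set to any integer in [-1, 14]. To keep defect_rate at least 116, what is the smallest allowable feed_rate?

Intervening on feed_rate fixes its value directly, overriding its dependence on spin_speed.
Substituting into the grain_size equation gives grain_size = 2*feed_rate - 7.
Substituting into the melt_flow equation gives melt_flow = 8*feed_rate - 14.
So defect_rate = 16*feed_rate - 28.
Require 16*feed_rate - 28 ≥ 116, so feed_rate ≥ 9.
The smallest integer in [-1, 14] satisfying this is 9.

feed_rate = 9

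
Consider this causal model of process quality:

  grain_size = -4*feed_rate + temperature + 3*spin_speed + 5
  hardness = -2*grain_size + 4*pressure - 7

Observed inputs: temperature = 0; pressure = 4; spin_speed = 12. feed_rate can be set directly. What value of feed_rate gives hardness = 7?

Substituting into the grain_size equation gives grain_size = -4*feed_rate + 41.
This gives hardness = 8*feed_rate - 73.
Solve 8*feed_rate - 73 = 7: feed_rate = (7 + 73) / 8 = 10.

feed_rate = 10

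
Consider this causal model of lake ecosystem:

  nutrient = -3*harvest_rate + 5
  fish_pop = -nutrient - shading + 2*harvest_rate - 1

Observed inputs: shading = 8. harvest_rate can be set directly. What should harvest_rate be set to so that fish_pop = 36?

Substituting into the fish_pop equation gives fish_pop = 5*harvest_rate - 14.
Solve 5*harvest_rate - 14 = 36: harvest_rate = (36 + 14) / 5 = 10.

harvest_rate = 10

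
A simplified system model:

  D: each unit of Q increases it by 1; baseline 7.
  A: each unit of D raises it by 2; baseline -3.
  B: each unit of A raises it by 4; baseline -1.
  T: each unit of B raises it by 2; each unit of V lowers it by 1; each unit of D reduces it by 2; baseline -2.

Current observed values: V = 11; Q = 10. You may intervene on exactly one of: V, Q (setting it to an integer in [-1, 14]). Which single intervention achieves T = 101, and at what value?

set Q = 3

Intervening on V: T = -V + 210. Reaching 101 requires V = 109, outside [-1, 14].
Intervening on Q: with other inputs at their observed values, T = 14*Q + 59. Solving for 101 gives Q = 3, within [-1, 14].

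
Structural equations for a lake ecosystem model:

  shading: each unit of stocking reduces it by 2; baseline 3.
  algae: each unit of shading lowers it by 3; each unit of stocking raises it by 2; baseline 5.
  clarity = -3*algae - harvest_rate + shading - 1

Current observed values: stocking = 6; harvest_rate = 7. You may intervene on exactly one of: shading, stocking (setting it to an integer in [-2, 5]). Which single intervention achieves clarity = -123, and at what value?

Intervening on shading: clarity = 10*shading - 59. Reaching -123 requires shading = -32/5, not an integer.
Intervening on stocking: with other inputs at their observed values, clarity = -26*stocking + 7. Solving for -123 gives stocking = 5, within [-2, 5].

set stocking = 5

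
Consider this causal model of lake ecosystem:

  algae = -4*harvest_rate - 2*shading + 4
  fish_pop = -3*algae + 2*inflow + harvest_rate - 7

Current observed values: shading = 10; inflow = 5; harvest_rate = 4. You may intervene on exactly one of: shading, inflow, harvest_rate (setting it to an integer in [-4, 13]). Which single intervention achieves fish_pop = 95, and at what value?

set inflow = 1

Intervening on shading: fish_pop = 6*shading + 43. Reaching 95 requires shading = 26/3, not an integer.
Intervening on inflow: with other inputs at their observed values, fish_pop = 2*inflow + 93. Solving for 95 gives inflow = 1, within [-4, 13].
Intervening on harvest_rate: fish_pop = 13*harvest_rate + 51. Reaching 95 requires harvest_rate = 44/13, not an integer.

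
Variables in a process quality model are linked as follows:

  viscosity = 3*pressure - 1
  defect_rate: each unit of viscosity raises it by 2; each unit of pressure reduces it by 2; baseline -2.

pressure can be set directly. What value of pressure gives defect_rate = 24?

pressure = 7

Substituting into the defect_rate equation gives defect_rate = 4*pressure - 4.
Solve 4*pressure - 4 = 24: pressure = (24 + 4) / 4 = 7.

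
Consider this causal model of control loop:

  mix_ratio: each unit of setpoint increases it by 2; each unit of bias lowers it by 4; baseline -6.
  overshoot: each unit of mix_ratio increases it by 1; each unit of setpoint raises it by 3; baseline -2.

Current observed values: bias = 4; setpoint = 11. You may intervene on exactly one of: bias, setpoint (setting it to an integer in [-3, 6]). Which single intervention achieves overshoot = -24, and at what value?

Intervening on bias: overshoot = -4*bias + 47. Reaching -24 requires bias = 71/4, not an integer.
Intervening on setpoint: with other inputs at their observed values, overshoot = 5*setpoint - 24. Solving for -24 gives setpoint = 0, within [-3, 6].

set setpoint = 0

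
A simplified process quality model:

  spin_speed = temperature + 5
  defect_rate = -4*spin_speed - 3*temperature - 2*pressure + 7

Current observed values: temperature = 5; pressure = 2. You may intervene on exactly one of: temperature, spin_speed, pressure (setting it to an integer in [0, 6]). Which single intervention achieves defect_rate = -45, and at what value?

set temperature = 4

Intervening on temperature: with other inputs at their observed values, defect_rate = -7*temperature - 17. Solving for -45 gives temperature = 4, within [0, 6].
Intervening on spin_speed: defect_rate = -4*spin_speed - 12. Reaching -45 requires spin_speed = 33/4, not an integer.
Intervening on pressure: defect_rate = -2*pressure - 48. Reaching -45 requires pressure = -3/2, not an integer.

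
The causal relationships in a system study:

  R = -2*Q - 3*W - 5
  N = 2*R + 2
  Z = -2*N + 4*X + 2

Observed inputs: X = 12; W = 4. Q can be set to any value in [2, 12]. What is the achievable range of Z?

130 to 210

Substituting into the R equation gives R = -2*Q - 17.
N becomes -4*Q - 32.
This gives Z = 8*Q + 114.
Linear in Q, so extremes are at the endpoints: Q = 2 gives Z = 130; Q = 12 gives Z = 210.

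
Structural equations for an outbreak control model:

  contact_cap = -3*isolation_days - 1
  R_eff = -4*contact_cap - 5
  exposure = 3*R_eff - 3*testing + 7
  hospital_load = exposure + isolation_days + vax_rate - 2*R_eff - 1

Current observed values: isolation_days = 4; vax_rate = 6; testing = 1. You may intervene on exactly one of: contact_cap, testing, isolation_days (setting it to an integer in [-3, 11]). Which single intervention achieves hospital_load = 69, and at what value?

set testing = -2

Intervening on contact_cap: hospital_load = -4*contact_cap + 8. Reaching 69 requires contact_cap = -61/4, not an integer.
Intervening on testing: with other inputs at their observed values, hospital_load = -3*testing + 63. Solving for 69 gives testing = -2, within [-3, 11].
Intervening on isolation_days: hospital_load = 13*isolation_days + 8. Reaching 69 requires isolation_days = 61/13, not an integer.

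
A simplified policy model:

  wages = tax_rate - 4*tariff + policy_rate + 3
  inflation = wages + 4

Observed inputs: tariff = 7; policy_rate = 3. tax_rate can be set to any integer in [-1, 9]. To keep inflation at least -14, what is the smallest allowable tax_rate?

Substituting into the wages equation gives wages = tax_rate - 22.
inflation becomes tax_rate - 18.
Require tax_rate - 18 ≥ -14, so tax_rate ≥ 4.
The smallest integer in [-1, 9] satisfying this is 4.

tax_rate = 4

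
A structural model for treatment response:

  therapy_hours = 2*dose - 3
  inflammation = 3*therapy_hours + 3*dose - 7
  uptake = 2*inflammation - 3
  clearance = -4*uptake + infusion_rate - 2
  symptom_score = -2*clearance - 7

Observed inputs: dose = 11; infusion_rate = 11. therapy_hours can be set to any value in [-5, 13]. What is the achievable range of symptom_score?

Intervening on therapy_hours fixes its value directly, overriding its dependence on dose.
Substituting into the inflammation equation gives inflammation = 3*therapy_hours + 26.
Substituting into the uptake equation gives uptake = 6*therapy_hours + 49.
Substituting into the clearance equation gives clearance = -24*therapy_hours - 187.
Substituting into the symptom_score equation gives symptom_score = 48*therapy_hours + 367.
Linear in therapy_hours, so extremes are at the endpoints: therapy_hours = -5 gives symptom_score = 127; therapy_hours = 13 gives symptom_score = 991.

127 to 991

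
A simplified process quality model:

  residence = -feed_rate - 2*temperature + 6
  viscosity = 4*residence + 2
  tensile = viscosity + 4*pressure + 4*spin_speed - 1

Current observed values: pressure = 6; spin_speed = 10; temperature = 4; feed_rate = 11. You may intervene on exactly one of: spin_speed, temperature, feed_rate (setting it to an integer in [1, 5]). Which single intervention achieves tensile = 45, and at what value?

set feed_rate = 3

Intervening on spin_speed: tensile = 4*spin_speed - 27. Reaching 45 requires spin_speed = 18, outside [1, 5].
Intervening on temperature: tensile = -8*temperature + 45. Reaching 45 requires temperature = 0, outside [1, 5].
Intervening on feed_rate: with other inputs at their observed values, tensile = -4*feed_rate + 57. Solving for 45 gives feed_rate = 3, within [1, 5].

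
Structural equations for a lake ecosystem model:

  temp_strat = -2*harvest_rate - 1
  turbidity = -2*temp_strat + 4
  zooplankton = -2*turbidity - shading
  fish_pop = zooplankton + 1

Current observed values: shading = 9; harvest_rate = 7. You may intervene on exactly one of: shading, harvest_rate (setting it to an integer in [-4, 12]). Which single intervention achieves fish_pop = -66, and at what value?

Intervening on shading: with other inputs at their observed values, fish_pop = -shading - 67. Solving for -66 gives shading = -1, within [-4, 12].
Intervening on harvest_rate: fish_pop = -8*harvest_rate - 20. Reaching -66 requires harvest_rate = 23/4, not an integer.

set shading = -1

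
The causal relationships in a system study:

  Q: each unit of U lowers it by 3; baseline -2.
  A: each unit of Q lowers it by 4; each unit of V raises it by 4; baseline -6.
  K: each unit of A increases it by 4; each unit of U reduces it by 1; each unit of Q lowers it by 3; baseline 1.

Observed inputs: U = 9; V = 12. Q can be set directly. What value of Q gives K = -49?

Intervening on Q fixes its value directly, overriding its dependence on U.
Substituting into the A equation gives A = -4*Q + 42.
This gives K = -19*Q + 160.
Solve -19*Q + 160 = -49: Q = (-49 - 160) / -19 = 11.

Q = 11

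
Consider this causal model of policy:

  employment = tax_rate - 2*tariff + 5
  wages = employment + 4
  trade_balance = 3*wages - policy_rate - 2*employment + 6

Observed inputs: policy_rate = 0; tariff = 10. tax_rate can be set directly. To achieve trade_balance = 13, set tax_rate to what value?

Substituting into the employment equation gives employment = tax_rate - 15.
Substituting into the wages equation gives wages = tax_rate - 11.
Substituting into the trade_balance equation gives trade_balance = tax_rate + 3.
Solve tax_rate + 3 = 13: tax_rate = (13 - 3) / 1 = 10.

tax_rate = 10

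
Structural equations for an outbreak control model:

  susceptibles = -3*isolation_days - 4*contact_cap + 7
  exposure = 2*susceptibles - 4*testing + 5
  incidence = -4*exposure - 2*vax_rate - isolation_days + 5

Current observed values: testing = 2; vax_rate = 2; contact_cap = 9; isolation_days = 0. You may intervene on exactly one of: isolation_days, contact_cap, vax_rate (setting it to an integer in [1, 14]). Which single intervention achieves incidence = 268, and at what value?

Intervening on isolation_days: with other inputs at their observed values, incidence = 23*isolation_days + 245. Solving for 268 gives isolation_days = 1, within [1, 14].
Intervening on contact_cap: incidence = 32*contact_cap - 43. Reaching 268 requires contact_cap = 311/32, not an integer.
Intervening on vax_rate: incidence = -2*vax_rate + 249. Reaching 268 requires vax_rate = -19/2, not an integer.

set isolation_days = 1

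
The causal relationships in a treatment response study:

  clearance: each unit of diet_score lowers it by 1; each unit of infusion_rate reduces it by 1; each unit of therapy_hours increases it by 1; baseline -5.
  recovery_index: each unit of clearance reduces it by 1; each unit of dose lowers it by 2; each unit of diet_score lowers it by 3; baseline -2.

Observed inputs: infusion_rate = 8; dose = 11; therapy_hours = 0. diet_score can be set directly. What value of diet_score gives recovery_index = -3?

Substituting into the clearance equation gives clearance = -diet_score - 13.
So recovery_index = -2*diet_score - 11.
Solve -2*diet_score - 11 = -3: diet_score = (-3 + 11) / -2 = -4.

diet_score = -4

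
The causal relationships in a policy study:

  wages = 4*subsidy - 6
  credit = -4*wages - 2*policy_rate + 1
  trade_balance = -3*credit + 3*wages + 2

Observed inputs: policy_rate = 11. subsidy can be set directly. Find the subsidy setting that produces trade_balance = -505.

Substituting into the credit equation gives credit = -16*subsidy + 3.
trade_balance becomes 60*subsidy - 25.
Solve 60*subsidy - 25 = -505: subsidy = (-505 + 25) / 60 = -8.

subsidy = -8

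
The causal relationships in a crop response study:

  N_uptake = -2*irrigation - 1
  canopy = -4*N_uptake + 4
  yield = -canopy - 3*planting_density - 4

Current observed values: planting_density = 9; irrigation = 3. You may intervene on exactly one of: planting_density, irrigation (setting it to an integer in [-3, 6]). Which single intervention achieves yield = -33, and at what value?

set planting_density = -1

Intervening on planting_density: with other inputs at their observed values, yield = -3*planting_density - 36. Solving for -33 gives planting_density = -1, within [-3, 6].
Intervening on irrigation: yield = -8*irrigation - 39. Reaching -33 requires irrigation = -3/4, not an integer.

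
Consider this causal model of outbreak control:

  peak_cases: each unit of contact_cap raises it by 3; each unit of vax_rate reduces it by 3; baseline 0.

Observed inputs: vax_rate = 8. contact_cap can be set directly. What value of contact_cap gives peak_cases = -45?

Substituting into the peak_cases equation gives peak_cases = 3*contact_cap - 24.
Solve 3*contact_cap - 24 = -45: contact_cap = (-45 + 24) / 3 = -7.

contact_cap = -7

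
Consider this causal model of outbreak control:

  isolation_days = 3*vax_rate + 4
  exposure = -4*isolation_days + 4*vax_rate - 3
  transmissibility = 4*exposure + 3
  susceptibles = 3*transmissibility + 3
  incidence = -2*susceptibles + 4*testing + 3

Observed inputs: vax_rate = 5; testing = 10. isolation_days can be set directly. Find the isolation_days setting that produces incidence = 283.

isolation_days = 7

Intervening on isolation_days fixes its value directly, overriding its dependence on vax_rate.
Substituting into the exposure equation gives exposure = -4*isolation_days + 17.
Substituting into the transmissibility equation gives transmissibility = -16*isolation_days + 71.
Substituting into the susceptibles equation gives susceptibles = -48*isolation_days + 216.
Substituting into the incidence equation gives incidence = 96*isolation_days - 389.
Solve 96*isolation_days - 389 = 283: isolation_days = (283 + 389) / 96 = 7.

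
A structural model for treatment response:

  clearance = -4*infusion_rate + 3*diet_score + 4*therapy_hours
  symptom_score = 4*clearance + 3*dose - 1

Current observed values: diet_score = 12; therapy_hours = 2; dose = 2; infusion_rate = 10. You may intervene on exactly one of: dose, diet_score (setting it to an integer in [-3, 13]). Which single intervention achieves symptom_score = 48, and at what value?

Intervening on dose: with other inputs at their observed values, symptom_score = 3*dose + 15. Solving for 48 gives dose = 11, within [-3, 13].
Intervening on diet_score: symptom_score = 12*diet_score - 123. Reaching 48 requires diet_score = 57/4, not an integer.

set dose = 11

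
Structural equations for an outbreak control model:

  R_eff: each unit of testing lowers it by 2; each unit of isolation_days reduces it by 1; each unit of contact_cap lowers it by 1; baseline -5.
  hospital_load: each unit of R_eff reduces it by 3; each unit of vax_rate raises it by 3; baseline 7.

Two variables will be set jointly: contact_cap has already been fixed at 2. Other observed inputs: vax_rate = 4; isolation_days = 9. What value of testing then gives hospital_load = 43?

testing = -4

With contact_cap held at 2:
Substituting into the R_eff equation gives R_eff = -2*testing - 16.
Substituting into the hospital_load equation gives hospital_load = 6*testing + 67.
Solve 6*testing + 67 = 43: testing = (43 - 67) / 6 = -4.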